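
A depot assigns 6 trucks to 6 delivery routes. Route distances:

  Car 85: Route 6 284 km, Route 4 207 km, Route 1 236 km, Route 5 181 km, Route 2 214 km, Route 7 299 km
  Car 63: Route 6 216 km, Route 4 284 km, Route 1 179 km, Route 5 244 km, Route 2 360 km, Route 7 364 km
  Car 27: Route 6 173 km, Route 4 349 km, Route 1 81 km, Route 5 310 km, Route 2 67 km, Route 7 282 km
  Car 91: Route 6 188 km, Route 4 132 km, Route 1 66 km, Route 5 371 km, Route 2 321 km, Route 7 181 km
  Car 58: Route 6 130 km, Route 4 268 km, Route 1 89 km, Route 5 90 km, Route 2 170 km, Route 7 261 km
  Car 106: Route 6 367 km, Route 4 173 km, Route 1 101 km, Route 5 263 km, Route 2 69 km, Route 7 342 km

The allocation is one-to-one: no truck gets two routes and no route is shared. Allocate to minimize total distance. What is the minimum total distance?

Optimal: Car 85→Route 4 (207 km), Car 63→Route 6 (216 km), Car 27→Route 1 (81 km), Car 91→Route 7 (181 km), Car 58→Route 5 (90 km), Car 106→Route 2 (69 km) — total 207+216+81+181+90+69 = 844 km.
Row-greedy (each truck in turn takes its cheapest remaining route) gives 1031 km, worse by 187.
Checked against all permutations: 844 km is optimal.

Min total: 844 km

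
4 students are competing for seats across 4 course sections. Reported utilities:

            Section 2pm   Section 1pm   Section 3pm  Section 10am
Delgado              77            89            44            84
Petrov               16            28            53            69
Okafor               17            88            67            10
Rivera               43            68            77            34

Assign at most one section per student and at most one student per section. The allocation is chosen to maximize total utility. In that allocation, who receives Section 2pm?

Optimal: Delgado→Section 2pm (77 points), Petrov→Section 10am (69 points), Okafor→Section 1pm (88 points), Rivera→Section 3pm (77 points) — total 77+69+88+77 = 311 points.
Max-entry greedy (repeatedly take the single best remaining cell) gives 252 points, worse by 59.
Delgado's own top section is Section 1pm (89 points), but forcing Delgado→Section 1pm and reassigning the rest optimally gives only 268 points — worse by 43.

Delgado receives Section 2pm.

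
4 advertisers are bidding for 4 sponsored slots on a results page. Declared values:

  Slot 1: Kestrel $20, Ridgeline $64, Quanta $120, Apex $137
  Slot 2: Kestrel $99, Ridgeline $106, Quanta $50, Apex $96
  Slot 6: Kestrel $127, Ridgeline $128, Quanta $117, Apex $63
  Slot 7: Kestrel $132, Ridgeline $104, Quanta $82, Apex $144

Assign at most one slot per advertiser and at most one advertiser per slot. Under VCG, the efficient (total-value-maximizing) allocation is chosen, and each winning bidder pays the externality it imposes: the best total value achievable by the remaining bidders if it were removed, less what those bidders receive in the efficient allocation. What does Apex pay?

Apex pays $27.

Efficient allocation: Kestrel→Slot 6 ($127), Ridgeline→Slot 2 ($106), Quanta→Slot 1 ($120), Apex→Slot 7 ($144); total welfare W = $497.
Apex receives Slot 7 at value $144, so the others get W − 144 = $353.
Without Apex: best allocation of the remaining 3 bidders over all 4 slots is Kestrel→Slot 7 ($132), Ridgeline→Slot 6 ($128), Quanta→Slot 1 ($120), total $380.
VCG payment = (others' best without Apex) − (others' welfare with Apex) = 380 − 353 = $27.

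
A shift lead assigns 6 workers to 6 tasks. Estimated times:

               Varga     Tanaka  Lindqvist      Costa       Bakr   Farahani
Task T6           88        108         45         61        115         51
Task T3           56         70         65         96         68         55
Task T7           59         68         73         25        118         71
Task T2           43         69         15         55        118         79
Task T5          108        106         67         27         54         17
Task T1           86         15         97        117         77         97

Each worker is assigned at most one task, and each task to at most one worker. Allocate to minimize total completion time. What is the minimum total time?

Optimal: Varga→Task T2 (43 min), Tanaka→Task T1 (15 min), Lindqvist→Task T6 (45 min), Costa→Task T7 (25 min), Bakr→Task T3 (68 min), Farahani→Task T5 (17 min) — total 43+15+45+25+68+17 = 213 min.
Min-entry greedy (repeatedly take the single cheapest remaining cell) gives 243 min, worse by 30.

Min total: 213 min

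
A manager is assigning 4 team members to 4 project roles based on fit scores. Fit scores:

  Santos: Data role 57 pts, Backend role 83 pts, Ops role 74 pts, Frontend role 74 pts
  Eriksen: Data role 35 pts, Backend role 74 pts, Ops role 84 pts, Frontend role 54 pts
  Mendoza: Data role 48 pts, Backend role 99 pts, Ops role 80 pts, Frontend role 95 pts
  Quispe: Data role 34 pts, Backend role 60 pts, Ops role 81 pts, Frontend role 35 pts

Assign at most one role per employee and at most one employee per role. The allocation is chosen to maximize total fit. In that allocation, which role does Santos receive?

Santos receives Data role.

Optimal: Santos→Data role (57 pts), Eriksen→Backend role (74 pts), Mendoza→Frontend role (95 pts), Quispe→Ops role (81 pts) — total 57+74+95+81 = 307 pts.
Max-entry greedy (repeatedly take the single best remaining cell) gives 291 pts, worse by 16.
Swapping Santos↔Mendoza (Santos→Frontend role 74 pts, Mendoza→Data role 48 pts) loses 30.
Santos's own top role is Backend role (83 pts), but forcing Santos→Backend role and reassigning the rest optimally gives only 296 pts — worse by 11.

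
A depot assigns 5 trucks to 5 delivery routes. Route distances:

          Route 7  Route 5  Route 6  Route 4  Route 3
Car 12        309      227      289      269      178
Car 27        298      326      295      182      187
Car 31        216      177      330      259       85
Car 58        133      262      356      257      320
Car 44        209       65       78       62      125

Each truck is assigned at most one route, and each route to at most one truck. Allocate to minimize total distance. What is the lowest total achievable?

Optimal: Car 12→Route 5 (227 km), Car 27→Route 4 (182 km), Car 31→Route 3 (85 km), Car 58→Route 7 (133 km), Car 44→Route 6 (78 km) — total 227+182+85+133+78 = 705 km.
Row-greedy (each truck in turn takes its cheapest remaining route) gives 748 km, worse by 43.
Swapping Car 44↔Car 31 (Car 44→Route 3 125 km, Car 31→Route 6 330 km) adds 292.
Checked against all permutations: 705 km is optimal.

Min total: 705 km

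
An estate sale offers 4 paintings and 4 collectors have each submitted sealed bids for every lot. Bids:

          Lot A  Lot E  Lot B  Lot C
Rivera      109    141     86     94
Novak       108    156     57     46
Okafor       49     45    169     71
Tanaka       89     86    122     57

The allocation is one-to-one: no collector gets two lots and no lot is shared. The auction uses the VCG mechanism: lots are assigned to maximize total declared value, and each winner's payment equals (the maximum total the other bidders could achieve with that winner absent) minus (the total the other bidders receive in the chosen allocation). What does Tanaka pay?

Efficient allocation: Rivera→Lot C ($94), Novak→Lot E ($156), Okafor→Lot B ($169), Tanaka→Lot A ($89); total welfare W = $508.
Tanaka receives Lot A at value $89, so the others get W − 89 = $419.
Without Tanaka: best allocation of the remaining 3 bidders over all 4 lots is Rivera→Lot A ($109), Novak→Lot E ($156), Okafor→Lot B ($169), total $434.
VCG payment = (others' best without Tanaka) − (others' welfare with Tanaka) = 434 − 419 = $15.

Tanaka pays $15.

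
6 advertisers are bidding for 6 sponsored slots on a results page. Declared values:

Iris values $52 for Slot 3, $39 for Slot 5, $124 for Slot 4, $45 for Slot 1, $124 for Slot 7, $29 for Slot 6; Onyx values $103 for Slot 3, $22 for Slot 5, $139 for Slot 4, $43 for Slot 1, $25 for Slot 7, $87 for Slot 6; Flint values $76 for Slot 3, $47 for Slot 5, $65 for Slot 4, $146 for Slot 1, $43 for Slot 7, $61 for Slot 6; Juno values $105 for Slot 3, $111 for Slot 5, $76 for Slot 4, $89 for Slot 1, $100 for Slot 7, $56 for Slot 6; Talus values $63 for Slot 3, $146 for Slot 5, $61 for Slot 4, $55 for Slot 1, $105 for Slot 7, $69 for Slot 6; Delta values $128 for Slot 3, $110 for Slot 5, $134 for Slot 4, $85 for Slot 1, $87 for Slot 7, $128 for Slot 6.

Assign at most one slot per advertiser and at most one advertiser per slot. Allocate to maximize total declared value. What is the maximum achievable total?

Optimal: Iris→Slot 7 ($124), Onyx→Slot 4 ($139), Flint→Slot 1 ($146), Juno→Slot 3 ($105), Talus→Slot 5 ($146), Delta→Slot 6 ($128) — total 124+139+146+105+146+128 = $788.
Row-greedy (each advertiser in turn takes its best remaining slot) gives $717, worse by 71.
Checked against all permutations: $788 is optimal.

Maximum total: $788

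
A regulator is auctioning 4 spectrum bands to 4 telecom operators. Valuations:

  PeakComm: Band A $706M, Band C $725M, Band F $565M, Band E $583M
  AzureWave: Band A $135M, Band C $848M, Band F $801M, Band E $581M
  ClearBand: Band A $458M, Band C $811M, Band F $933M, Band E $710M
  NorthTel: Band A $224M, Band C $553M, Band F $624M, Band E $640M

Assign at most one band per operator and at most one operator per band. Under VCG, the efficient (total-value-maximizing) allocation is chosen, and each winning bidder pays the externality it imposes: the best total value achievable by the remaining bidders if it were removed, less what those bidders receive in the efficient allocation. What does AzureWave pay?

Efficient allocation: PeakComm→Band A ($706M), AzureWave→Band C ($848M), ClearBand→Band F ($933M), NorthTel→Band E ($640M); total welfare W = $3127M.
AzureWave receives Band C at value $848M, so the others get W − 848 = $2279M.
Without AzureWave: best allocation of the remaining 3 bidders over all 4 bands is PeakComm→Band C ($725M), ClearBand→Band F ($933M), NorthTel→Band E ($640M), total $2298M.
VCG payment = (others' best without AzureWave) − (others' welfare with AzureWave) = 2298 − 2279 = $19M.

AzureWave pays $19M.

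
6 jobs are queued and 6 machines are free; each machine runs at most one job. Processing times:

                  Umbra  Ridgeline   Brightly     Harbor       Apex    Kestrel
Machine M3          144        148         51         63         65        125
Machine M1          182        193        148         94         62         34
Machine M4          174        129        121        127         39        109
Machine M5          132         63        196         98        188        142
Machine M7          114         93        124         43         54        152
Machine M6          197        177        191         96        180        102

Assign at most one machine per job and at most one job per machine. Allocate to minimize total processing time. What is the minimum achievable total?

Optimal: Umbra→Machine M7 (114 min), Ridgeline→Machine M5 (63 min), Brightly→Machine M3 (51 min), Harbor→Machine M6 (96 min), Apex→Machine M4 (39 min), Kestrel→Machine M1 (34 min) — total 114+63+51+96+39+34 = 397 min.
Min-entry greedy (repeatedly take the single cheapest remaining cell) gives 427 min, worse by 30.
Swapping Harbor↔Umbra (Harbor→Machine M7 43 min, Umbra→Machine M6 197 min) adds 30.
Every other assignment is strictly worse.

Min total: 397 min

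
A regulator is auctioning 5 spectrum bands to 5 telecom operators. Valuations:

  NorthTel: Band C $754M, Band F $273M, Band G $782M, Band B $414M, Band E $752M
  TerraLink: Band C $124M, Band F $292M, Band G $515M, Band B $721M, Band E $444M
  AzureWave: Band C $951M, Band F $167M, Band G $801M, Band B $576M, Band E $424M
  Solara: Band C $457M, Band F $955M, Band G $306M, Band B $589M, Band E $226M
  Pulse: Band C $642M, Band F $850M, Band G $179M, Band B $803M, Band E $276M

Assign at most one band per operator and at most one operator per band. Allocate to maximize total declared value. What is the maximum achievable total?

Maximum total: $3976M

Optimal: NorthTel→Band E ($752M), TerraLink→Band G ($515M), AzureWave→Band C ($951M), Solara→Band F ($955M), Pulse→Band B ($803M) — total 752+515+951+955+803 = $3976M.
Row-greedy (each operator in turn takes its best remaining band) gives $3685M, worse by 291.
Swapping Pulse↔Solara (Pulse→Band F $850M, Solara→Band B $589M) loses 319.
Checked against all permutations: $3976M is optimal.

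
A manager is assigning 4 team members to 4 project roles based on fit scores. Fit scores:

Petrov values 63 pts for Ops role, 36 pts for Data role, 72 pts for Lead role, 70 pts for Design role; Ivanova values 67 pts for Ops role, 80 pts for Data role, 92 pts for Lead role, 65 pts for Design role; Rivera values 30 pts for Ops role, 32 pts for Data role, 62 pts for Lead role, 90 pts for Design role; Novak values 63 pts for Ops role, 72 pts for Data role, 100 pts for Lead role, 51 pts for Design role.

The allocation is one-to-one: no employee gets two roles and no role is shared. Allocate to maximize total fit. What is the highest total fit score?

Max total: 333 pts

This is the linear assignment problem.
Optimal: Petrov→Ops role (63 pts), Ivanova→Data role (80 pts), Rivera→Design role (90 pts), Novak→Lead role (100 pts) — total 63+80+90+100 = 333 pts.
Column-greedy (each role in turn goes to its best remaining employee) gives 301 pts, worse by 32.
Next-best assignment: Petrov→Ops role, Ivanova→Lead role, Rivera→Design role, Novak→Data role = 317 pts.
Checked against all permutations: 333 pts is optimal.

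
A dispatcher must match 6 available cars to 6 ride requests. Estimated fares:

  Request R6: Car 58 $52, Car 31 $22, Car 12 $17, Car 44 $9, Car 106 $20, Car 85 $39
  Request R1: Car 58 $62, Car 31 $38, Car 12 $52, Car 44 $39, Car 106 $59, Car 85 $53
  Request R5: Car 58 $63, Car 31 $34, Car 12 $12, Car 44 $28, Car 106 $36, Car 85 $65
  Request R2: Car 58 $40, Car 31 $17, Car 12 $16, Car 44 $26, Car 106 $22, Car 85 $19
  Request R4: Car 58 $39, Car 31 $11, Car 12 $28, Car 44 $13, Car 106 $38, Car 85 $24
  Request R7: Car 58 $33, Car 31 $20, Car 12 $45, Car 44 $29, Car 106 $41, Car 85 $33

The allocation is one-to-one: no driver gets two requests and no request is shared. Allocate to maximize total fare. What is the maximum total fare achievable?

Optimal: Car 58→Request R6 ($52), Car 31→Request R1 ($38), Car 12→Request R7 ($45), Car 44→Request R2 ($26), Car 106→Request R4 ($38), Car 85→Request R5 ($65) — total 52+38+45+26+38+65 = $264.
Every other assignment is strictly worse.

Maximum total: $264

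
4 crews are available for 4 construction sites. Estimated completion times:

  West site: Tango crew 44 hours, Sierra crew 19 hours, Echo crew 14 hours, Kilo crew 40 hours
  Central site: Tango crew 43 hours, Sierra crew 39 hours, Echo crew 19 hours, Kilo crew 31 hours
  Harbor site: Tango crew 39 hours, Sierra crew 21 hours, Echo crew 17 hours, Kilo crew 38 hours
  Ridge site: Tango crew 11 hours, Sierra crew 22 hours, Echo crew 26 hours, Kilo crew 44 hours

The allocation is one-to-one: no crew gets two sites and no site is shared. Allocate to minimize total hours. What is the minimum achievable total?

Optimal: Tango crew→Ridge site (11 hours), Sierra crew→Harbor site (21 hours), Echo crew→West site (14 hours), Kilo crew→Central site (31 hours) — total 11+21+14+31 = 77 hours.
Row-greedy (each crew in turn takes its cheapest remaining site) gives 78 hours, worse by 1.

Min total: 77 hours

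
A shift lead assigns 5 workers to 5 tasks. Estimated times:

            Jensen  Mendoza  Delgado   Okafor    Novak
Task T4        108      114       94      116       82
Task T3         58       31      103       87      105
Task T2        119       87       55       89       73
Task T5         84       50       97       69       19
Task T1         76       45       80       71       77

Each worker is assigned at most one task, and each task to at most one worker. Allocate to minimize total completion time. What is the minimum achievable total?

Min total: 284 min

Treat this as an assignment problem: match each worker to one task.
Optimal: Jensen→Task T4 (108 min), Mendoza→Task T3 (31 min), Delgado→Task T2 (55 min), Okafor→Task T1 (71 min), Novak→Task T5 (19 min) — total 108+31+55+71+19 = 284 min.
Column-greedy (each task in turn goes to its cheapest remaining worker) gives 313 min, worse by 29.
Next-best assignment: Jensen→Task T3, Mendoza→Task T1, Delgado→Task T2, Okafor→Task T4, Novak→Task T5 = 293 min.
Swapping Delgado↔Mendoza (Delgado→Task T3 103 min, Mendoza→Task T2 87 min) adds 104.
Every other assignment is strictly worse.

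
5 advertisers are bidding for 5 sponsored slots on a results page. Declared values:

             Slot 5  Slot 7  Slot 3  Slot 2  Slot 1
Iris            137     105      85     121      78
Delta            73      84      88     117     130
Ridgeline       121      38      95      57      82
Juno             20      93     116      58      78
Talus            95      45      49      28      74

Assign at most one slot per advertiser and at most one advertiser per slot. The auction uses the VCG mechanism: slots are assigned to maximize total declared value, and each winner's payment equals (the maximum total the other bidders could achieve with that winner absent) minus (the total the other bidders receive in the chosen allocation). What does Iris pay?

Efficient allocation: Iris→Slot 2 ($121), Delta→Slot 1 ($130), Ridgeline→Slot 3 ($95), Juno→Slot 7 ($93), Talus→Slot 5 ($95); total welfare W = $534.
Iris receives Slot 2 at value $121, so the others get W − 121 = $413.
Without Iris: best allocation of the remaining 4 bidders over all 5 slots is Delta→Slot 2 ($117), Ridgeline→Slot 5 ($121), Juno→Slot 3 ($116), Talus→Slot 1 ($74), total $428.
VCG payment = (others' best without Iris) − (others' welfare with Iris) = 428 − 413 = $15.

Iris pays $15.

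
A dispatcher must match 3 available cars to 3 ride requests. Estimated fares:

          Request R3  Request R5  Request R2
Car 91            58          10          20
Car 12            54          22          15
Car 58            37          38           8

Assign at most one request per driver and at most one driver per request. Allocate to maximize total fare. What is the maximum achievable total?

Optimal: Car 91→Request R2 ($20), Car 12→Request R3 ($54), Car 58→Request R5 ($38) — total 20+54+38 = $112.
Row-greedy (each driver in turn takes its best remaining request) gives $88, worse by 24.
Next-best assignment: Car 91→Request R3, Car 12→Request R2, Car 58→Request R5 = $111.

Maximum total: $112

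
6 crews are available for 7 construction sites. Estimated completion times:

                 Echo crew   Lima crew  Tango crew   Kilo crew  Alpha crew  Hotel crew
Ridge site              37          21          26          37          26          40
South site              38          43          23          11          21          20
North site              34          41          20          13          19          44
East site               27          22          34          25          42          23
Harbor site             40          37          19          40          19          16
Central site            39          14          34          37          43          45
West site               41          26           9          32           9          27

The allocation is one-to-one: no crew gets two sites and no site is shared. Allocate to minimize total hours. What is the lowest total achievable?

This is a one-to-one assignment (minimum-cost bipartite matching).
Optimal: Echo crew→East site (27 hours), Lima crew→Central site (14 hours), Tango crew→West site (9 hours), Kilo crew→South site (11 hours), Alpha crew→North site (19 hours), Hotel crew→Harbor site (16 hours) — total 27+14+9+11+19+16 = 96 hours.
Column-greedy (each site in turn goes to its cheapest remaining crew) gives 132 hours, worse by 36.
No other one-to-one assignment undercuts 96 hours.

Min total: 96 hours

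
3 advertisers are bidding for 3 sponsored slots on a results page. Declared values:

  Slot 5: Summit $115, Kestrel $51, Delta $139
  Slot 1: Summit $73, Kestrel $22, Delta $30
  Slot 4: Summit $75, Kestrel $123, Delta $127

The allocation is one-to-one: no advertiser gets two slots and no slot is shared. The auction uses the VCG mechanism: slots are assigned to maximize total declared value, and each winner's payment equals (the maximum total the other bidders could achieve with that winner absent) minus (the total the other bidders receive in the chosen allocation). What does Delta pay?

Efficient allocation: Summit→Slot 1 ($73), Kestrel→Slot 4 ($123), Delta→Slot 5 ($139); total welfare W = $335.
Delta receives Slot 5 at value $139, so the others get W − 139 = $196.
Without Delta: best allocation of the remaining 2 bidders over all 3 slots is Summit→Slot 5 ($115), Kestrel→Slot 4 ($123), total $238.
VCG payment = (others' best without Delta) − (others' welfare with Delta) = 238 − 196 = $42.

Delta pays $42.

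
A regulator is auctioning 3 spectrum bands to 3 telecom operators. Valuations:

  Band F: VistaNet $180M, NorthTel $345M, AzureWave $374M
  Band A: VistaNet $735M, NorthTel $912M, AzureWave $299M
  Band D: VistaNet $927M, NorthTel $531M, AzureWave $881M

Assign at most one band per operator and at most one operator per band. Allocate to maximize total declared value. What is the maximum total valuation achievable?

Maximum total: $2213M

Optimal: VistaNet→Band D ($927M), NorthTel→Band A ($912M), AzureWave→Band F ($374M) — total 927+912+374 = $2213M.
Next-best assignment: VistaNet→Band F, NorthTel→Band A, AzureWave→Band D = $1973M.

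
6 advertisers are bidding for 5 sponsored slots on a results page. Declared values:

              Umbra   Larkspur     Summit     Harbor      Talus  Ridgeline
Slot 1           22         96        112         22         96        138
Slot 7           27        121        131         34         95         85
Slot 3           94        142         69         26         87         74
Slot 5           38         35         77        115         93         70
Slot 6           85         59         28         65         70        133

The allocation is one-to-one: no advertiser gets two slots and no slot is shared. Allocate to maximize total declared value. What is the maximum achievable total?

Maximum total: $617

Optimal: Talus→Slot 1 ($96), Summit→Slot 7 ($131), Larkspur→Slot 3 ($142), Harbor→Slot 5 ($115), Ridgeline→Slot 6 ($133) — total 96+131+142+115+133 = $617.
Column-greedy (each slot in turn goes to its best remaining advertiser) gives $611, worse by 6.
Next-best assignment: Ridgeline→Slot 1, Summit→Slot 7, Larkspur→Slot 3, Harbor→Slot 5, Umbra→Slot 6 = $611.
Swapping Harbor↔Summit (Harbor→Slot 7 $34, Summit→Slot 5 $77) loses 135.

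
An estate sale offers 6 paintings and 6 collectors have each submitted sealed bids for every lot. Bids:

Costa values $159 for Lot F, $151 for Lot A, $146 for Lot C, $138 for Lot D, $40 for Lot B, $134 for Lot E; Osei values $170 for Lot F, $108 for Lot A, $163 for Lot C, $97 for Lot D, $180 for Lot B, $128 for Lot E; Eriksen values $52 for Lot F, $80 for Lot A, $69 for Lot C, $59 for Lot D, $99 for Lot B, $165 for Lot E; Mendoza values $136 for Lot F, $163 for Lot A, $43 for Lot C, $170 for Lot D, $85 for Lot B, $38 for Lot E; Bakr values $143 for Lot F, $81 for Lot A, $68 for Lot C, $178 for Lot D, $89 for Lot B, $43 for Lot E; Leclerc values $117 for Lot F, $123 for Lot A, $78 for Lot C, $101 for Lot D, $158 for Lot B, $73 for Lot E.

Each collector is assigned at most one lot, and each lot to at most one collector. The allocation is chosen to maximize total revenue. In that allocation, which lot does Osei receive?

Optimal: Costa→Lot F ($159), Osei→Lot C ($163), Eriksen→Lot E ($165), Mendoza→Lot A ($163), Bakr→Lot D ($178), Leclerc→Lot B ($158) — total 159+163+165+163+178+158 = $986.
Row-greedy (each collector in turn takes its best remaining lot) gives $833, worse by 153.
Next-best assignment: Costa→Lot C, Osei→Lot F, Eriksen→Lot E, Mendoza→Lot A, Bakr→Lot D, Leclerc→Lot B = $980.
Swapping Leclerc↔Costa (Leclerc→Lot F $117, Costa→Lot B $40) loses 160.
Osei's own top lot is Lot B ($180), but forcing Osei→Lot B and reassigning the rest optimally gives only $949 — worse by 37.

Osei receives Lot C.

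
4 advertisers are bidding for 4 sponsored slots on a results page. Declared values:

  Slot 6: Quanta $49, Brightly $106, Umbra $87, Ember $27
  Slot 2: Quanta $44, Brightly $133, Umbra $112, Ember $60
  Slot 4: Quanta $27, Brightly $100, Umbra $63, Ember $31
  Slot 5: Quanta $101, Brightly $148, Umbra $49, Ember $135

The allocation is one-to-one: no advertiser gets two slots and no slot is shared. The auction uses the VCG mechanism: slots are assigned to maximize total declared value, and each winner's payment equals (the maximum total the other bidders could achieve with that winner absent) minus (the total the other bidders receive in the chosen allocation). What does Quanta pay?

Quanta pays $8.

Efficient allocation: Quanta→Slot 6 ($49), Brightly→Slot 4 ($100), Umbra→Slot 2 ($112), Ember→Slot 5 ($135); total welfare W = $396.
Quanta receives Slot 6 at value $49, so the others get W − 49 = $347.
Without Quanta: best allocation of the remaining 3 bidders over all 4 slots is Brightly→Slot 2 ($133), Umbra→Slot 6 ($87), Ember→Slot 5 ($135), total $355.
VCG payment = (others' best without Quanta) − (others' welfare with Quanta) = 355 − 347 = $8.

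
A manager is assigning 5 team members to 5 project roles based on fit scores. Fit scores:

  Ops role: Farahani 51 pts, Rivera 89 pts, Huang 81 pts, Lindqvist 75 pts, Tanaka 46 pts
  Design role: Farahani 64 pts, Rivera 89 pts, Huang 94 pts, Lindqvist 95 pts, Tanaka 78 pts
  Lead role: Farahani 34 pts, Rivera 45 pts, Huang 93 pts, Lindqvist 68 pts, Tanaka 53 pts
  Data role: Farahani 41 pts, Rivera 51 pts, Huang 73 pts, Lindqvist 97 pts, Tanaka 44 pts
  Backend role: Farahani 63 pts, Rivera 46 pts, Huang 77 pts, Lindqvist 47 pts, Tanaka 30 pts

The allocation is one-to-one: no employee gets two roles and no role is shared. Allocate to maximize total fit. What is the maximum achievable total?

This is a one-to-one assignment (maximum-weight bipartite matching).
Optimal: Farahani→Backend role (63 pts), Rivera→Ops role (89 pts), Huang→Lead role (93 pts), Lindqvist→Data role (97 pts), Tanaka→Design role (78 pts) — total 63+89+93+97+78 = 420 pts.
Row-greedy (each employee in turn takes its best remaining role) gives 373 pts, worse by 47.
Swapping Lindqvist↔Huang (Lindqvist→Lead role 68 pts, Huang→Data role 73 pts) loses 49.

Max total: 420 pts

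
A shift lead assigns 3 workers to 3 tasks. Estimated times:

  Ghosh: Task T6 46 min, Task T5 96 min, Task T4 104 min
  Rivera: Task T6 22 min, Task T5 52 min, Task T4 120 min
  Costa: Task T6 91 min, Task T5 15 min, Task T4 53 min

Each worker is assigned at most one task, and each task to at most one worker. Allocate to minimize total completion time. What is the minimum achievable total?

Minimum total: 141 min

Optimal: Ghosh→Task T4 (104 min), Rivera→Task T6 (22 min), Costa→Task T5 (15 min) — total 104+22+15 = 141 min.
Row-greedy (each worker in turn takes its cheapest remaining task) gives 151 min, worse by 10.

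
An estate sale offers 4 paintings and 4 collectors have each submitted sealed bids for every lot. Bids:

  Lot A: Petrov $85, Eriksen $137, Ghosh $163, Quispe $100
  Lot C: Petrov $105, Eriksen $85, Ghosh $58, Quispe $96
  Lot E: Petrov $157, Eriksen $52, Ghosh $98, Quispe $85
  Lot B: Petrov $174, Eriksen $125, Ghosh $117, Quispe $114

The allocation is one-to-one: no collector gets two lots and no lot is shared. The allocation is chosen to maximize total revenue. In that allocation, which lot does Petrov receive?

Treat this as an assignment problem: match each collector to one lot.
Optimal: Petrov→Lot E ($157), Eriksen→Lot B ($125), Ghosh→Lot A ($163), Quispe→Lot C ($96) — total 157+125+163+96 = $541.
Row-greedy (each collector in turn takes its best remaining lot) gives $505, worse by 36.
Checked against all permutations: $541 is optimal.
Petrov's own top lot is Lot B ($174), but forcing Petrov→Lot B and reassigning the rest optimally gives only $507 — worse by 34.

Petrov receives Lot E.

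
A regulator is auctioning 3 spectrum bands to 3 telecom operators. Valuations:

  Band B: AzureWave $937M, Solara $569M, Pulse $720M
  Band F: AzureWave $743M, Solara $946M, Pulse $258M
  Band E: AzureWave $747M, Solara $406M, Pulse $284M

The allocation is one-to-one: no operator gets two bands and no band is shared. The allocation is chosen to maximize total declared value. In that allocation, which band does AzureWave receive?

This is the linear assignment problem.
Optimal: AzureWave→Band E ($747M), Solara→Band F ($946M), Pulse→Band B ($720M) — total 747+946+720 = $2413M.
Max-entry greedy (repeatedly take the single best remaining cell) gives $2167M, worse by 246.
Swapping Pulse↔Solara (Pulse→Band F $258M, Solara→Band B $569M) loses 839.
Every other assignment is strictly worse.
AzureWave's own top band is Band B ($937M), but forcing AzureWave→Band B and reassigning the rest optimally gives only $2167M — worse by 246.

AzureWave receives Band E.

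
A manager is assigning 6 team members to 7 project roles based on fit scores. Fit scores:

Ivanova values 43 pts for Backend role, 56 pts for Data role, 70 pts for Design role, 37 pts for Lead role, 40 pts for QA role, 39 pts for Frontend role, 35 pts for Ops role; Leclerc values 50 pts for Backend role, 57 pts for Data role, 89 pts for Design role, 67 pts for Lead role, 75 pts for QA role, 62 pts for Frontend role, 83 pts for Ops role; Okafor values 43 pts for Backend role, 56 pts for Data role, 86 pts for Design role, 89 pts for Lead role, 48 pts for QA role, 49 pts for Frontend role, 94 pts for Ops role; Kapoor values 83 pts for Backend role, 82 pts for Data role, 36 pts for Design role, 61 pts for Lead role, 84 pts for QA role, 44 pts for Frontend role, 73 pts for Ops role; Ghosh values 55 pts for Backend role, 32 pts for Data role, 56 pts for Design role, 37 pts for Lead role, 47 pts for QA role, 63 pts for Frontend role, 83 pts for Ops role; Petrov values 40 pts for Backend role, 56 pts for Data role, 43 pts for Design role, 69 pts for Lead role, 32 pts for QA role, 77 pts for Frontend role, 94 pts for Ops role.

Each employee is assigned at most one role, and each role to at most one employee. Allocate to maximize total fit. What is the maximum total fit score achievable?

Maximum total: 478 pts

This is a one-to-one assignment (maximum-weight bipartite matching).
Optimal: Ivanova→Data role (56 pts), Leclerc→Design role (89 pts), Okafor→Lead role (89 pts), Kapoor→QA role (84 pts), Ghosh→Ops role (83 pts), Petrov→Frontend role (77 pts) — total 56+89+89+84+83+77 = 478 pts.
Max-entry greedy (repeatedly take the single best remaining cell) gives 455 pts, worse by 23.
Swapping Okafor↔Leclerc (Okafor→Design role 86 pts, Leclerc→Lead role 67 pts) loses 25.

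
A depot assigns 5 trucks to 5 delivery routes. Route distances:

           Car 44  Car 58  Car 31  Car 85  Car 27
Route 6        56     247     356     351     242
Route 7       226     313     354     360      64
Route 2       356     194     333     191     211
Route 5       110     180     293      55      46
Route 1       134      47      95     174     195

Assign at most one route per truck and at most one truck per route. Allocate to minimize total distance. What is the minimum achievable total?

Optimal: Car 44→Route 6 (56 km), Car 58→Route 2 (194 km), Car 31→Route 1 (95 km), Car 85→Route 5 (55 km), Car 27→Route 7 (64 km) — total 56+194+95+55+64 = 464 km.
Column-greedy (each route in turn goes to its cheapest remaining truck) gives 586 km, worse by 122.
No other one-to-one assignment undercuts 464 km.

Min total: 464 km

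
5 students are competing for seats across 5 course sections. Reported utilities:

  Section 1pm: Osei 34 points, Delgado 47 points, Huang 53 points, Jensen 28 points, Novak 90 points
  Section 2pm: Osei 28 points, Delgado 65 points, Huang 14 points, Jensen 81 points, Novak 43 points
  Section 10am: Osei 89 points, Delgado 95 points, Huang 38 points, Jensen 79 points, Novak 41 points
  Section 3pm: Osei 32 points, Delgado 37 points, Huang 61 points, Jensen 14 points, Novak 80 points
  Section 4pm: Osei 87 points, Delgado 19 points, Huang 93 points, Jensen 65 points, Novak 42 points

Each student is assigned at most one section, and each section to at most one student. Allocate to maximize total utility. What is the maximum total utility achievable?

This is a one-to-one assignment (maximum-weight bipartite matching).
Optimal: Osei→Section 4pm (87 points), Delgado→Section 10am (95 points), Huang→Section 3pm (61 points), Jensen→Section 2pm (81 points), Novak→Section 1pm (90 points) — total 87+95+61+81+90 = 414 points.
Row-greedy (each student in turn takes its best remaining section) gives 355 points, worse by 59.
Swapping Novak↔Huang (Novak→Section 3pm 80 points, Huang→Section 1pm 53 points) loses 18.

Maximum total: 414 points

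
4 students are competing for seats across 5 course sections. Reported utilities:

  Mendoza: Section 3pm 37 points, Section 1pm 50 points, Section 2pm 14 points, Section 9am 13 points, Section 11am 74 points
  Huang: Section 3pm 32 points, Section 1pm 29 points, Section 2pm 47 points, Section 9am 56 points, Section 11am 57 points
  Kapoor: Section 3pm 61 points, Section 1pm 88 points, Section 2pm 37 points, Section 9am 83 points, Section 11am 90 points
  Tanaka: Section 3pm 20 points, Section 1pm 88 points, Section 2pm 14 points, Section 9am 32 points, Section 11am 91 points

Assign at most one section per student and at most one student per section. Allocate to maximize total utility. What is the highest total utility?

Optimal: Mendoza→Section 11am (74 points), Huang→Section 2pm (47 points), Kapoor→Section 9am (83 points), Tanaka→Section 1pm (88 points) — total 74+47+83+88 = 292 points.
Column-greedy (each section in turn goes to its best remaining student) gives 209 points, worse by 83.

Max total: 292 points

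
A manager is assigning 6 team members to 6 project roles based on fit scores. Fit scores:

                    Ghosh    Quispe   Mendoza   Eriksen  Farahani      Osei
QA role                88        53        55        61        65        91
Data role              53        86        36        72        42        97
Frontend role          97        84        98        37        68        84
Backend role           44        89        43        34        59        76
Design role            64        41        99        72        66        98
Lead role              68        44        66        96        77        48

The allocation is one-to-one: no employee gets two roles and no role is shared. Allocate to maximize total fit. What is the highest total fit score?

Maximum total: 543 pts

Optimal: Ghosh→Frontend role (97 pts), Quispe→Backend role (89 pts), Mendoza→Design role (99 pts), Eriksen→Lead role (96 pts), Farahani→QA role (65 pts), Osei→Data role (97 pts) — total 97+89+99+96+65+97 = 543 pts.
Column-greedy (each role in turn goes to its best remaining employee) gives 474 pts, worse by 69.
Next-best assignment: Ghosh→QA role, Quispe→Backend role, Mendoza→Design role, Eriksen→Lead role, Farahani→Frontend role, Osei→Data role = 537 pts.
Swapping Quispe↔Ghosh (Quispe→Frontend role 84 pts, Ghosh→Backend role 44 pts) loses 58.
No other one-to-one assignment exceeds 543 pts.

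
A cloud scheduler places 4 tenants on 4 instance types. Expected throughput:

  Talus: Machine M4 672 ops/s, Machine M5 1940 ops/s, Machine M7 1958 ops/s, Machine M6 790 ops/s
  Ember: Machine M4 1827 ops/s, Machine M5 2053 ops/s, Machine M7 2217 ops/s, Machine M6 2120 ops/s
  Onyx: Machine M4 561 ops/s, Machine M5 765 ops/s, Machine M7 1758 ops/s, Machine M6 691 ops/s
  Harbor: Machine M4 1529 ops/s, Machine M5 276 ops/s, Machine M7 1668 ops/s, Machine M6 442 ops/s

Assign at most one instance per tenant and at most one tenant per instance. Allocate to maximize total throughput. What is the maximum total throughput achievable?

This is a one-to-one assignment (maximum-weight bipartite matching).
Optimal: Talus→Machine M5 (1940 ops/s), Ember→Machine M6 (2120 ops/s), Onyx→Machine M7 (1758 ops/s), Harbor→Machine M4 (1529 ops/s) — total 1940+2120+1758+1529 = 7347 ops/s.
Column-greedy (each instance in turn goes to its best remaining tenant) gives 5967 ops/s, worse by 1380.
Swapping Ember↔Harbor (Ember→Machine M4 1827 ops/s, Harbor→Machine M6 442 ops/s) loses 1380.

Maximum total: 7347 ops/s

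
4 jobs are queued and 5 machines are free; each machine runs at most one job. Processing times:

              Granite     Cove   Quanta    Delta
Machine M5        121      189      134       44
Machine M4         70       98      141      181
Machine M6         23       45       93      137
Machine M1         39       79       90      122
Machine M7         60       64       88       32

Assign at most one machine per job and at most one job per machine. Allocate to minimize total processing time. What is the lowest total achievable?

Min total: 216 min

This is the linear assignment problem.
Optimal: Granite→Machine M1 (39 min), Cove→Machine M6 (45 min), Quanta→Machine M7 (88 min), Delta→Machine M5 (44 min) — total 39+45+88+44 = 216 min.
Column-greedy (each machine in turn goes to its cheapest remaining job) gives 249 min, worse by 33.
Every other assignment is strictly worse.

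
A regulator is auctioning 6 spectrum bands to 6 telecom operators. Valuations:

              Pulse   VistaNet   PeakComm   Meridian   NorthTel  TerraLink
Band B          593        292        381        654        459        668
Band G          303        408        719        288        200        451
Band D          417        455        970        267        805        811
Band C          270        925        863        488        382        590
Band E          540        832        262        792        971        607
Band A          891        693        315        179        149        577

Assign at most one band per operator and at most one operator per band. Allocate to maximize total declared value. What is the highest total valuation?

This is a one-to-one assignment (maximum-weight bipartite matching).
Optimal: Pulse→Band A ($891M), VistaNet→Band C ($925M), PeakComm→Band G ($719M), Meridian→Band B ($654M), NorthTel→Band E ($971M), TerraLink→Band D ($811M) — total 891+925+719+654+971+811 = $4971M.

Maximum total: $4971M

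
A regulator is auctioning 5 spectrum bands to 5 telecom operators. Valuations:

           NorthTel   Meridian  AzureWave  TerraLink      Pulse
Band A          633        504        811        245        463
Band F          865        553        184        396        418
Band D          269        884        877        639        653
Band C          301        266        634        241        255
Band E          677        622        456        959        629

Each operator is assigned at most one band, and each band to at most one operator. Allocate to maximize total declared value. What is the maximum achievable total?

Maximum total: $3805M

Optimal: NorthTel→Band F ($865M), Meridian→Band D ($884M), AzureWave→Band C ($634M), TerraLink→Band E ($959M), Pulse→Band A ($463M) — total 865+884+634+959+463 = $3805M.
Max-entry greedy (repeatedly take the single best remaining cell) gives $3774M, worse by 31.
Next-best assignment: NorthTel→Band F, Meridian→Band D, AzureWave→Band A, TerraLink→Band E, Pulse→Band C = $3774M.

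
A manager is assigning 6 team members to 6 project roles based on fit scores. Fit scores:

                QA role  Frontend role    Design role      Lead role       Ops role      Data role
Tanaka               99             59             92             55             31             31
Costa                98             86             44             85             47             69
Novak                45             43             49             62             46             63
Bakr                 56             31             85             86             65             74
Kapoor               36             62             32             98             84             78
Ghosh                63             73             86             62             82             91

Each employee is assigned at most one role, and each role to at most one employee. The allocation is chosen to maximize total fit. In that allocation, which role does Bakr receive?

Bakr receives Design role.

Optimal: Tanaka→QA role (99 pts), Costa→Frontend role (86 pts), Novak→Data role (63 pts), Bakr→Design role (85 pts), Kapoor→Lead role (98 pts), Ghosh→Ops role (82 pts) — total 99+86+63+85+98+82 = 513 pts.
Max-entry greedy (repeatedly take the single best remaining cell) gives 505 pts, worse by 8.
Swapping Bakr↔Ghosh (Bakr→Ops role 65 pts, Ghosh→Design role 86 pts) loses 16.
Bakr's own top role is Lead role (86 pts), but forcing Bakr→Lead role and reassigning the rest optimally gives only 504 pts — worse by 9.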